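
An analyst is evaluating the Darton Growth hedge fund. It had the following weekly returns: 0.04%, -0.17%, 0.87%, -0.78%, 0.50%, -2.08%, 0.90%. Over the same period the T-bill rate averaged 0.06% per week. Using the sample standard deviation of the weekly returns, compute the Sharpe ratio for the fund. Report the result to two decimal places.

-0.15

μ = (0.04 − 0.17 + 0.87 − 0.78 + 0.5 − 2.08 + 0.9) / 7 = -0.1029%
Sample σ = √[Σ(r − μ)² / 6] = √[6.7081 / 6] = √1.1180 = 1.0574%
Sharpe = (μ − rf) / σ = (-0.1029 − 0.06) / 1.0574 = -0.1629 / 1.0574 = -0.1541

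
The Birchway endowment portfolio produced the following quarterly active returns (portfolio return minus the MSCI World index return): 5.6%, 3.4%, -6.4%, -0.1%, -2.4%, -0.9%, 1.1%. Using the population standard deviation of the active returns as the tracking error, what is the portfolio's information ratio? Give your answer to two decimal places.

0.01

r̄ = (5.6 + 3.4 − 6.4 − 0.1 − 2.4 − 0.9 + 1.1) / 7 = 0.30 / 7 = 0.0429%
Σ(r − r̄)² = (5.6 − 0.0429)² + (3.4 − 0.0429)² + (-6.4 − 0.0429)² + … = 91.6571
σ = √[91.6571 / 7] = 3.6185%
IR = r̄ / tracking error = 0.0429 / 3.6185 = 0.0119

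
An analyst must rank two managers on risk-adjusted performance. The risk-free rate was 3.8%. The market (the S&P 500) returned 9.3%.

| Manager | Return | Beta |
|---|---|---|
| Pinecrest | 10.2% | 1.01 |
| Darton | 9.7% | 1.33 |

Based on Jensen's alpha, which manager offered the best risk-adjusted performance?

Pinecrest

Pinecrest: α = 10.2% − [3.8% + 1.01 × (9.3% − 3.8%)] = 0.845
Darton: α = 9.7% − [3.8% + 1.33 × (9.3% − 3.8%)] = -1.415
Highest: Pinecrest (0.845).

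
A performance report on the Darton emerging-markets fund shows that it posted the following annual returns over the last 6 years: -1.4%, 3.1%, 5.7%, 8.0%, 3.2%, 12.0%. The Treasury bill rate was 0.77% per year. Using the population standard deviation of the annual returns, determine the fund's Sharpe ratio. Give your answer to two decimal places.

μ = (-1.4 + 3.1 + 5.7 + 8 + 3.2 + 12) / 6 = 5.1000%
Σ(r − μ)² = (-1.4 − 5.1000)² + (3.1 − 5.1000)² + (5.7 − 5.1000)² + … = 106.2400
population σ = √(106.2400 / 6) = √17.7067 = 4.2079%
Sharpe = (μ − rf) / σ = (5.1000 − 0.77) / 4.2079 = 4.3300 / 4.2079 = 1.0290

1.03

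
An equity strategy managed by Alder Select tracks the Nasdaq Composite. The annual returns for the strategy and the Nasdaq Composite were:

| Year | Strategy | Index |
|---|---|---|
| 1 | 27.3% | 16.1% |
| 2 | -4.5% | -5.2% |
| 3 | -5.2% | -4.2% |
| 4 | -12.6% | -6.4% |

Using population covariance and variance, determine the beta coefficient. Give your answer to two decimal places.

1.64

r̄p = 1.2500%,  r̄m = 0.0750%
Cov = Σ(rp − r̄p)(rm − r̄m) / 4 = 141.2588
Var(rm) = Σ(rm − r̄m)² / 4 = 86.2069
β = Cov / Var = 141.2588 / 86.2069 = 1.6386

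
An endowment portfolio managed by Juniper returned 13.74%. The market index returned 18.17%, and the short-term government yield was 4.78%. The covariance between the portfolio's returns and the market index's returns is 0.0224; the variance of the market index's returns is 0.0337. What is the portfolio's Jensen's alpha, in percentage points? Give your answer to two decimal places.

0.06

β = Cov / Var = 0.0224 / 0.0337 = 0.6647
E[R] = Rf + β(Rm − Rf) = 4.78% + 0.6647 × (18.17% − 4.78%) = 13.6803%
α = Rp − E[R] = 13.74% − 13.6803% = 0.0597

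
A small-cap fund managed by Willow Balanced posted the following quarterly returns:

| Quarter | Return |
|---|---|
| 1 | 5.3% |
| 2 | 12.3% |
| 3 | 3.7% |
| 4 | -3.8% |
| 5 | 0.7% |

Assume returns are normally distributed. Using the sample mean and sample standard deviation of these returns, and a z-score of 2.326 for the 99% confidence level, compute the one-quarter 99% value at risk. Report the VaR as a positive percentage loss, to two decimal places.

10.21

r̄ = (5.3 + 12.3 + 3.7 − 3.8 + 0.7) / 5 = 3.6400%
Sample σ = √[Σ(r − r̄)² / 4] = √[141.7520 / 4] = √35.4380 = 5.9530%
VaR = −(r̄ − z·σ) = −(3.6400 − 2.326 × 5.9530) = −(-10.2067) = 10.2067%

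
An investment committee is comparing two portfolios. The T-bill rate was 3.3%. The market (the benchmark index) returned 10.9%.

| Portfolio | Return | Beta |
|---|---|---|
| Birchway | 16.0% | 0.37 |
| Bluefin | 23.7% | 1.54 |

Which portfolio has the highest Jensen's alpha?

Birchway: α = 16.0% − [3.3% + 0.37 × (10.9% − 3.3%)] = 9.888
Bluefin: α = 23.7% − [3.3% + 1.54 × (10.9% − 3.3%)] = 8.696
Highest: Birchway (9.888).

Birchway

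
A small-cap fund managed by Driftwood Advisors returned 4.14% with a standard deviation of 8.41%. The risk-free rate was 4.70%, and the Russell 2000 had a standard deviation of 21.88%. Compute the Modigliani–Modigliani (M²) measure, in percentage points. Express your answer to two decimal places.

Sharpe = (Rp − Rf) / σp = (4.14% − 4.70%) / 8.41% = -0.0666
M² = Rf + Sharpe × σm = 4.70% + -0.0666 × 21.88% = 3.2428%

3.24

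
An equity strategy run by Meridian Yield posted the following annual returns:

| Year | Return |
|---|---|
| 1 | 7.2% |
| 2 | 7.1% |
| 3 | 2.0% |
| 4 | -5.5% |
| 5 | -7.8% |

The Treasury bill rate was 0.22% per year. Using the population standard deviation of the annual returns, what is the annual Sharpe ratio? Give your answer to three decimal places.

0.061

r̄ = (7.2 + 7.1 + 2 − 5.5 − 7.8) / 5 = 3.00 / 5 = 0.6000%
Σ(r − r̄)² = (7.2 − 0.6000)² + (7.1 − 0.6000)² + … = 195.5400
σ = √[195.5400 / 5] = 6.2536%
Sharpe = (r̄ − rf) / σ = (0.6000 − 0.22) / 6.2536 = 0.3800 / 6.2536 = 0.0608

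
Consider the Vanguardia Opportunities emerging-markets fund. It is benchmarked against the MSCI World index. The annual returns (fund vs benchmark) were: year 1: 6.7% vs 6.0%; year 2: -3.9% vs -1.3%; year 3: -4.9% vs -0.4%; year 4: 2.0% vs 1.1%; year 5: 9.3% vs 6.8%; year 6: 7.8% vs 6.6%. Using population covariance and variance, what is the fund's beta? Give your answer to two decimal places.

r̄p = 2.8333%,  r̄m = 3.1333%
Cov = Σ(rp − r̄p)(rm − r̄m) / 6 = 18.4806
Var(rm) = Σ(rm − r̄m)² / 6 = 11.6589
β = Cov / Var = 18.4806 / 11.6589 = 1.5851

1.59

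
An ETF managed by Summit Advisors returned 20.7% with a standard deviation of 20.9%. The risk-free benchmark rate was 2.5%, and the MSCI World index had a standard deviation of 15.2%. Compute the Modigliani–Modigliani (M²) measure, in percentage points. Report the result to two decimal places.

15.74

Sharpe = (Rp − Rf) / σp = (20.7% − 2.5%) / 20.9% = 0.8708
M² = Rf + Sharpe × σm = 2.5% + 0.8708 × 15.2% = 15.7362%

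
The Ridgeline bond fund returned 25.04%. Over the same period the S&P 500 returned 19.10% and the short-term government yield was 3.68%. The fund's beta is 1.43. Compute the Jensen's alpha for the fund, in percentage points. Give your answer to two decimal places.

-0.69

CAPM expected return = Rf + β(Rm − Rf) = 3.68% + 1.43 × (19.10% − 3.68%) = 3.68 + 1.43 × 15.42 = 25.7306%
Jensen's α = Rp − E[R] = 25.04% − 25.7306% = -0.6906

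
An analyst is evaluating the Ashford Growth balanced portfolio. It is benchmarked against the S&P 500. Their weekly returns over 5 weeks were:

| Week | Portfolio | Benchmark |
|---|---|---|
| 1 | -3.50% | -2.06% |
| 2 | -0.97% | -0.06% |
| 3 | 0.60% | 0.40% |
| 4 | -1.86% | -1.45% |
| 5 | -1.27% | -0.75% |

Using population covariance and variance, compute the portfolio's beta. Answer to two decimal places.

r̄p = -1.4000%,  r̄m = -0.7840%
Cov = Σ(rp − r̄p)(rm − r̄m) / 5 = 1.1339
Var(rm) = Σ(rm − r̄m)² / 5 = 0.7998
β = Cov / Var = 1.1339 / 0.7998 = 1.4177

1.42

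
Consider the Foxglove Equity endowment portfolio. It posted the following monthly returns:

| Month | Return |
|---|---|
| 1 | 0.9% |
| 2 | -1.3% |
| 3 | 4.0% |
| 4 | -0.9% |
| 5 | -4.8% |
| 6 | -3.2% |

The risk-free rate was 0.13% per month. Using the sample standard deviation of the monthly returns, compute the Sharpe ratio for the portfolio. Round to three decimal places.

r̄ = (0.9 − 1.3 + 4 − 0.9 − 4.8 − 3.2) / 6 = -0.8833%
Σ(r − r̄)² = (0.9 − (-0.8833))² + (-1.3 − (-0.8833))² + … = 47.9083
sample σ = √(47.9083 / 5) = √9.5817 = 3.0954%
Sharpe = (r̄ − rf) / σ = (-0.8833 − 0.13) / 3.0954 = -1.0133 / 3.0954 = -0.3274

-0.327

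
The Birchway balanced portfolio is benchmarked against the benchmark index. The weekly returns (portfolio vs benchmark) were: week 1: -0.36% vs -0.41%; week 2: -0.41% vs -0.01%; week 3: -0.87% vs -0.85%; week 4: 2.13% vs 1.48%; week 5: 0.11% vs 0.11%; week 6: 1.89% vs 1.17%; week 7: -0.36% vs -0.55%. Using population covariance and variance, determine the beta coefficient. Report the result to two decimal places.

r̄p = 0.3043%,  r̄m = 0.1343%
Cov = Σ(rp − r̄p)(rm − r̄m) / 7 = 0.8827
Var(rm) = Σ(rm − r̄m)² / 7 = 0.6626
β = Cov / Var = 0.8827 / 0.6626 = 1.3322

1.33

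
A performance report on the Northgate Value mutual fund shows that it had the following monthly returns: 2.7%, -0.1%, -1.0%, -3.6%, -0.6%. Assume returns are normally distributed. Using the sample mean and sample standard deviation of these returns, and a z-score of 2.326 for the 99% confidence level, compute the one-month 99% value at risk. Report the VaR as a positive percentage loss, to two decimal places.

μ = (2.7 − 0.1 − 1 − 3.6 − 0.6) / 5 = -2.60 / 5 = -0.5200%
Sample σ = √[Σ(r − μ)² / 4] = √[20.2680 / 4] = √5.0670 = 2.2510%
VaR = −(μ − z·σ) = −(-0.5200 − 2.326 × 2.2510) = −(-5.7558) = 5.7558%

5.76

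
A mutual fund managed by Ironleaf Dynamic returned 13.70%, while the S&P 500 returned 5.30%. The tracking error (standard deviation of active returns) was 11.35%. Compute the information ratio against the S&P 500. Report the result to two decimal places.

IR = (Rp − Rb) / TE = (13.70% − 5.30%) / 11.35% = 8.40% / 11.35% = 0.7401

0.74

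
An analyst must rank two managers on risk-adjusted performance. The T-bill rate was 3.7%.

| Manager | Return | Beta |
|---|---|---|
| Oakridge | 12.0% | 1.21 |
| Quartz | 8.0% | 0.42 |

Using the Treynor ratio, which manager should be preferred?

Quartz

Oakridge: Treynor = (12.0% − 3.7%) / 1.21 = 6.860
Quartz: Treynor = (8.0% − 3.7%) / 0.42 = 10.238
Highest: Quartz (10.238).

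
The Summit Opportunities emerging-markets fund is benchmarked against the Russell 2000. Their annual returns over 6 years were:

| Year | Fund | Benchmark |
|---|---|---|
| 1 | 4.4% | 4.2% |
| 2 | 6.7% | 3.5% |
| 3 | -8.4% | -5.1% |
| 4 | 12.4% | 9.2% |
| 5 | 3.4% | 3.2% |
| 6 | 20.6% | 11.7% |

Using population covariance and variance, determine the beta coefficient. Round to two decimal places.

r̄p = 6.5167%,  r̄m = 4.4500%
Cov = Σ(rp − r̄p)(rm − r̄m) / 6 = 46.1258
Var(rm) = Σ(rm − r̄m)² / 6 = 28.1425
β = Cov / Var = 46.1258 / 28.1425 = 1.6390

1.64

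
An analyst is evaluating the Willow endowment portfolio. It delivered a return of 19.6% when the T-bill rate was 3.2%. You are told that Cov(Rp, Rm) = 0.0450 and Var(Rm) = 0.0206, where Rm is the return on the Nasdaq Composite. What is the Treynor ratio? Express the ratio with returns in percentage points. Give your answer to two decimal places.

7.51

β = Cov / Var = 0.0450 / 0.0206 = 2.1845
Treynor = (Rp − Rf) / β = (19.6% − 3.2%) / 2.1845 = 16.40 / 2.1845 = 7.5074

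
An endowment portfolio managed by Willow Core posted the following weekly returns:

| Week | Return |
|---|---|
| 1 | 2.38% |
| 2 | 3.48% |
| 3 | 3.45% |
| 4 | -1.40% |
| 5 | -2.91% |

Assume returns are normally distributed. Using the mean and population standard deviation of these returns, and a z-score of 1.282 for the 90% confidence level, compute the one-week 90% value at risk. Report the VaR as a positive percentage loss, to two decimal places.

Mean return μ = 5.000 / 5 = 1.0000%
Σ(r − μ)² = 35.1054; population σ = √(35.1054/5) = 2.6497%
VaR = −(μ − z·σ) = −(1.0000 − 1.282 × 2.6497) = −(-2.3969) = 2.3969%

2.40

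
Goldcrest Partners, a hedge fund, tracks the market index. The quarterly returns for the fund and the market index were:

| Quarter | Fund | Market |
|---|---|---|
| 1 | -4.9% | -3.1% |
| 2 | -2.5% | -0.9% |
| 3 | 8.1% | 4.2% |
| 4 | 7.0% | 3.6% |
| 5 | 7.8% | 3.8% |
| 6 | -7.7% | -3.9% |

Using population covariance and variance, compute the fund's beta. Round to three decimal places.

1.923

r̄p = 1.3000%,  r̄m = 0.6167%
Cov = Σ(rp − r̄p)(rm − r̄m) / 6 = 21.9200
Var(rm) = Σ(rm − r̄m)² / 6 = 11.3981
β = Cov / Var = 21.9200 / 11.3981 = 1.9231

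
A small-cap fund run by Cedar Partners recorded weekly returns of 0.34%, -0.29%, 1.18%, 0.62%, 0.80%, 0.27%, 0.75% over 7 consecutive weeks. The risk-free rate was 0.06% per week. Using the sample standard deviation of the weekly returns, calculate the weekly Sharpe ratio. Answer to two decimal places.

r̄ = (0.34 − 0.29 + 1.18 + 0.62 + 0.8 + 0.27 + 0.75) / 7 = 3.670 / 7 = 0.5243%
Σ(r − r̄)² = (0.34 − 0.5243)² + (-0.29 − 0.5243)² + … = 1.3278
σ = √[1.3278 / 6] = 0.4704%
Sharpe = (r̄ − rf) / σ = (0.5243 − 0.06) / 0.4704 = 0.4643 / 0.4704 = 0.9870

0.99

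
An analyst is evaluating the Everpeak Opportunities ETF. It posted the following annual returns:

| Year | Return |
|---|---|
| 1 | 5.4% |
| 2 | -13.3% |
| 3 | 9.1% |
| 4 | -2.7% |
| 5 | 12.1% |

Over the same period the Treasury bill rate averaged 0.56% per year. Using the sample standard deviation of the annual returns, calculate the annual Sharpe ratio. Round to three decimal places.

r̄ = (5.4 − 13.3 + 9.1 − 2.7 + 12.1) / 5 = 10.60 / 5 = 2.1200%
Σ(r − r̄)² = 420.0880; sample σ = √(420.0880/4) = 10.2480%
Sharpe = (r̄ − rf) / σ = (2.1200 − 0.56) / 10.2480 = 1.5600 / 10.2480 = 0.1522

0.152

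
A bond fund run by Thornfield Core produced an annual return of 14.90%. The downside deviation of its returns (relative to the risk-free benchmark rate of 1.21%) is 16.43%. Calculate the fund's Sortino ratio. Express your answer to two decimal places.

Sortino = (Rp − Rf) / σd = (14.90% − 1.21%) / 16.43% = 13.69% / 16.43% = 0.8332

0.83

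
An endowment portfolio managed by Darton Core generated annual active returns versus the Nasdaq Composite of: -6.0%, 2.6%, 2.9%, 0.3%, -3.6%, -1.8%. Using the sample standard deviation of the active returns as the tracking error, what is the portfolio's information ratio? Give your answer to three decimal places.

-0.265

r̄ = (-6 + 2.6 + 2.9 + 0.3 − 3.6 − 1.8) / 6 = -0.9333%
Sample σ = √[Σ(r − r̄)² / 5] = √[62.2333 / 5] = √12.4467 = 3.5280%
IR = r̄ / tracking error = -0.9333 / 3.5280 = -0.2645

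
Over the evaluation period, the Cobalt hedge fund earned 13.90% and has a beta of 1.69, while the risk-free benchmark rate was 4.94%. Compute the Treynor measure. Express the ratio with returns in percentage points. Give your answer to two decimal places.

Treynor = (Rp − Rf) / β = (13.90% − 4.94%) / 1.69 = 8.96 / 1.69 = 5.3018

5.30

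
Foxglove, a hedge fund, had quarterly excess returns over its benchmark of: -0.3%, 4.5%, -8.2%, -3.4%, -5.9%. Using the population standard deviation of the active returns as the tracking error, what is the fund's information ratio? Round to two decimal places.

-0.60

r̄ = (-0.3 + 4.5 − 8.2 − 3.4 − 5.9) / 5 = -2.6600%
Population σ = √[Σ(r − r̄)² / 5] = √[98.5720 / 5] = √19.7144 = 4.4401%
IR = r̄ / tracking error = -2.6600 / 4.4401 = -0.5991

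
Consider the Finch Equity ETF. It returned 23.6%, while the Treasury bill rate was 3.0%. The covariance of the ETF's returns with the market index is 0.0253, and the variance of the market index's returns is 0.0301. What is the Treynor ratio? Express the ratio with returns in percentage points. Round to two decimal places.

24.51

β = Cov / Var = 0.0253 / 0.0301 = 0.8405
Treynor = (Rp − Rf) / β = (23.6% − 3.0%) / 0.8405 = 20.60 / 0.8405 = 24.5092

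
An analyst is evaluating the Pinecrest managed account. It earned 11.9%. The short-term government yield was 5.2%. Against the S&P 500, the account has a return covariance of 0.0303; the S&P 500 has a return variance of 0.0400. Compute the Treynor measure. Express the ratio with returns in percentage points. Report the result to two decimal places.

β = Cov / Var = 0.0303 / 0.0400 = 0.7575
Treynor = (Rp − Rf) / β = (11.9% − 5.2%) / 0.7575 = 6.70 / 0.7575 = 8.8449

8.84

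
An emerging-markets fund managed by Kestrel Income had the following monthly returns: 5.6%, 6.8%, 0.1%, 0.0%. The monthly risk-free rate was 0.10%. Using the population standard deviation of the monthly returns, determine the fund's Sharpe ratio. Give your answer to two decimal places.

0.97

Mean return μ = 12.50 / 4 = 3.1250%
Population std dev = √[38.5475 / 4] = 3.1043%
Sharpe = (μ − rf) / σ = (3.1250 − 0.1) / 3.1043 = 3.0250 / 3.1043 = 0.9745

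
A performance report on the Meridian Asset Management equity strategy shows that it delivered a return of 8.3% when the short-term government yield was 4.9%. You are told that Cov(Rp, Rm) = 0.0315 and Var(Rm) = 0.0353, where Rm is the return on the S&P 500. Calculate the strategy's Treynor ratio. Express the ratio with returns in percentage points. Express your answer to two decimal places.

3.81

β = Cov / Var = 0.0315 / 0.0353 = 0.8924
Treynor = (Rp − Rf) / β = (8.3% − 4.9%) / 0.8924 = 3.40 / 0.8924 = 3.8100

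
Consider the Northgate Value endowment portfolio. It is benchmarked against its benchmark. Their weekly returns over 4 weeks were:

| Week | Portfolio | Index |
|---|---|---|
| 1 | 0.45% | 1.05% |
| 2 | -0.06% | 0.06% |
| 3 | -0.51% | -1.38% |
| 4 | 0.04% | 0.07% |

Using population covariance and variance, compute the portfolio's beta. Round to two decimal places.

r̄p = -0.0200%,  r̄m = -0.0500%
Cov = Σ(rp − r̄p)(rm − r̄m) / 4 = 0.2929
Var(rm) = Σ(rm − r̄m)² / 4 = 0.7514
β = Cov / Var = 0.2929 / 0.7514 = 0.3898

0.39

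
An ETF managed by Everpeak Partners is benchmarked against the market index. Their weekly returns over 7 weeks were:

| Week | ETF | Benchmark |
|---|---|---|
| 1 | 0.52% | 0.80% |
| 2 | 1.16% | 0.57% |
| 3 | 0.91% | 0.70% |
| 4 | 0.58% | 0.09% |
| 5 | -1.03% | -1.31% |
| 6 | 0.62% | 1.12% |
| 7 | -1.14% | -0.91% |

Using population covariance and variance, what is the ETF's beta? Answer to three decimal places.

0.902

r̄p = 0.2314%,  r̄m = 0.1514%
Cov = Σ(rp − r̄p)(rm − r̄m) / 7 = 0.6575
Var(rm) = Σ(rm − r̄m)² / 7 = 0.7287
β = Cov / Var = 0.6575 / 0.7287 = 0.9023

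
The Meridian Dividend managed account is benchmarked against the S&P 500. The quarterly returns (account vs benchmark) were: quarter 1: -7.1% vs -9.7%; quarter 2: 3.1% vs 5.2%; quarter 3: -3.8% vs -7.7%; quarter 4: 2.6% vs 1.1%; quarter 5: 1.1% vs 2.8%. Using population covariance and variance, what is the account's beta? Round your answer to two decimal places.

0.65

r̄p = -0.8200%,  r̄m = -1.6600%
Cov = Σ(rp − r̄p)(rm − r̄m) / 5 = 22.6768
Var(rm) = Σ(rm − r̄m)² / 5 = 35.1384
β = Cov / Var = 22.6768 / 35.1384 = 0.6454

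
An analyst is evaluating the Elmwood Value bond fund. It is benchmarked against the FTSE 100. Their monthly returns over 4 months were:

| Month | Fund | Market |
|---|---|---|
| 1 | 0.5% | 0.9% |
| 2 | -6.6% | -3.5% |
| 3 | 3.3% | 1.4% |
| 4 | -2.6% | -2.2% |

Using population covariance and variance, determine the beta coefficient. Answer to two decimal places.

r̄p = -1.3500%,  r̄m = -0.8500%
Cov = Σ(rp − r̄p)(rm − r̄m) / 4 = 7.3250
Var(rm) = Σ(rm − r̄m)² / 4 = 4.2425
β = Cov / Var = 7.3250 / 4.2425 = 1.7266

1.73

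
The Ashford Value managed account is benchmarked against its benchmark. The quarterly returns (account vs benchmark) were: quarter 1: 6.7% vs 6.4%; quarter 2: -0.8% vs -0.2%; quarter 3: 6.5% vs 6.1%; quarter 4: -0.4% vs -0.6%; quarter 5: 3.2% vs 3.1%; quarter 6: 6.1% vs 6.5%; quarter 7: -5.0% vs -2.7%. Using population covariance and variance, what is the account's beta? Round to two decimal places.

r̄p = 2.3286%,  r̄m = 2.6571%
Cov = Σ(rp − r̄p)(rm − r̄m) / 7 = 14.6698
Var(rm) = Σ(rm − r̄m)² / 7 = 12.6139
β = Cov / Var = 14.6698 / 12.6139 = 1.1630

1.16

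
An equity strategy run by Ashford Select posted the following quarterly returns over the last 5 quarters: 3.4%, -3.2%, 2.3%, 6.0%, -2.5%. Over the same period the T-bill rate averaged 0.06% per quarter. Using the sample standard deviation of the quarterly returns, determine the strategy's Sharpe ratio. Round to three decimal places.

Mean return μ = 6.00 / 5 = 1.2000%
Σ(r − μ)² = 62.1400; sample σ = √(62.1400/4) = 3.9414%
Sharpe = (μ − rf) / σ = (1.2000 − 0.06) / 3.9414 = 1.1400 / 3.9414 = 0.2892

0.289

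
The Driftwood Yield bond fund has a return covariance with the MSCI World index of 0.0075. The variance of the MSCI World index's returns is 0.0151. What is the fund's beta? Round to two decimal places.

0.50

β = Cov(Rp, Rm) / Var(Rm) = 0.0075 / 0.0151 = 0.4967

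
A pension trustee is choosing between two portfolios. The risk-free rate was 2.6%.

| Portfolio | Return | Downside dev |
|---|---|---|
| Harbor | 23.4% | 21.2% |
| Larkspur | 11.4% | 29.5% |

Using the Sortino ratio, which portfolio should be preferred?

Harbor

Harbor: Sortino ratio = (23.4% − 2.6%) / 21.2% = 0.981
Larkspur: Sortino ratio = (11.4% − 2.6%) / 29.5% = 0.298
Highest: Harbor (0.981).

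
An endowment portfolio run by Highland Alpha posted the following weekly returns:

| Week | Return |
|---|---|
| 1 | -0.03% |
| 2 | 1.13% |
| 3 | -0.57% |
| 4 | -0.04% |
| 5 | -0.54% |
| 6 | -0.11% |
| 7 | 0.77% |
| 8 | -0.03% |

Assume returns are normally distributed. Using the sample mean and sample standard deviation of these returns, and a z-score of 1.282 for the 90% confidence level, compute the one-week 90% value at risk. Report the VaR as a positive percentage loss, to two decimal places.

r̄ = (-0.03 + 1.13 − 0.57 − 0.04 − 0.54 − 0.11 + 0.77 − 0.03) / 8 = 0.580 / 8 = 0.0725%
Σ(r − r̄)² = 2.4598; sample σ = √(2.4598/7) = 0.5928%
VaR = −(r̄ − z·σ) = −(0.0725 − 1.282 × 0.5928) = −(-0.6875) = 0.6875%

0.69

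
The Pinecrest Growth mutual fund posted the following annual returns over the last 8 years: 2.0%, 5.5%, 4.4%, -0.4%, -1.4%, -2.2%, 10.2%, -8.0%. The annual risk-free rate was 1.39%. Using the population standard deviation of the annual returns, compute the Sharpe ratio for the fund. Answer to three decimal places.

-0.025

Mean return r̄ = 10.10 / 8 = 1.2625%
Population std dev = √[215.8588 / 8] = 5.1945%
Sharpe = (r̄ − rf) / σ = (1.2625 − 1.39) / 5.1945 = -0.1275 / 5.1945 = -0.0245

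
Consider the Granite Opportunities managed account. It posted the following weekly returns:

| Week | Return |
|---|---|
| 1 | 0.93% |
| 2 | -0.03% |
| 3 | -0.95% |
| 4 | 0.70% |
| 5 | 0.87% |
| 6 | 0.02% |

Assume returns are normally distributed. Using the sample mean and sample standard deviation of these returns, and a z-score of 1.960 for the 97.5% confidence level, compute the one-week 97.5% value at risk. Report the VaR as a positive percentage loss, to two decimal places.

r̄ = (0.93 − 0.03 − 0.95 + 0.7 + 0.87 + 0.02) / 6 = 1.540 / 6 = 0.2567%
Σ(r − r̄)² = 2.6203; sample σ = √(2.6203/5) = 0.7239%
VaR = −(r̄ − z·σ) = −(0.2567 − 1.960 × 0.7239) = −(-1.1621) = 1.1621%

1.16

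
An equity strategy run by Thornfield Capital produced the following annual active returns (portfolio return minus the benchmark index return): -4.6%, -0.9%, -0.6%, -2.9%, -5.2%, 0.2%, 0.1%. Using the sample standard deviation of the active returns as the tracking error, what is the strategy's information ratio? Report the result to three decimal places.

r̄ = (-4.6 − 0.9 − 0.6 − 2.9 − 5.2 + 0.2 + 0.1) / 7 = -13.90 / 7 = -1.9857%
Sample σ = √[Σ(r − r̄)² / 6] = √[30.2286 / 6] = √5.0381 = 2.2446%
IR = r̄ / tracking error = -1.9857 / 2.2446 = -0.8847

-0.885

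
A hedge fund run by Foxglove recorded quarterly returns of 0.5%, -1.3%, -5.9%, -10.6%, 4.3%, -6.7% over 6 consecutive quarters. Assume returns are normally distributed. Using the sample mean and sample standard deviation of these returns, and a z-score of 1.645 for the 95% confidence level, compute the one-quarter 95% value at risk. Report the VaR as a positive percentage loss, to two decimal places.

12.23

r̄ = (0.5 − 1.3 − 5.9 − 10.6 + 4.3 − 6.7) / 6 = -19.70 / 6 = -3.2833%
Sample σ = √[Σ(r − r̄)² / 5] = √[147.8083 / 5] = √29.5617 = 5.4371%
VaR = −(r̄ − z·σ) = −(-3.2833 − 1.645 × 5.4371) = −(-12.2273) = 12.2273%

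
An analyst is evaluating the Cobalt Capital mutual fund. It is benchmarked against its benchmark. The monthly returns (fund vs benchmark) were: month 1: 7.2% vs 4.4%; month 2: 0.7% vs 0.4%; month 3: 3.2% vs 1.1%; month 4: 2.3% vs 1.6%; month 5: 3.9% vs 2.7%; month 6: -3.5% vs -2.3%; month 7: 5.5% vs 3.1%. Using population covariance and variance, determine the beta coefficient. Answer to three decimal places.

1.577

r̄p = 2.7571%,  r̄m = 1.5714%
Cov = Σ(rp − r̄p)(rm − r̄m) / 7 = 6.3516
Var(rm) = Σ(rm − r̄m)² / 7 = 4.0278
β = Cov / Var = 6.3516 / 4.0278 = 1.5769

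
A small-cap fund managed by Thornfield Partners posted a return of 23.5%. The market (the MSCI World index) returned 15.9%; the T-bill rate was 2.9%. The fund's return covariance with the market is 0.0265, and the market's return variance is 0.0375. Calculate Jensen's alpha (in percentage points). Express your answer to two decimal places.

β = Cov / Var = 0.0265 / 0.0375 = 0.7067
E[R] = Rf + β(Rm − Rf) = 2.9% + 0.7067 × (15.9% − 2.9%) = 12.0871%
α = Rp − E[R] = 23.5% − 12.0871% = 11.4129

11.41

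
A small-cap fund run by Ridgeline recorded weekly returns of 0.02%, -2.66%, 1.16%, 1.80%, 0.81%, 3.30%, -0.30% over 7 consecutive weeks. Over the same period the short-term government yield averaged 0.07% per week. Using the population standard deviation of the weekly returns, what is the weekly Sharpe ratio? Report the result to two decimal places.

0.30

Mean return r̄ = 4.130 / 7 = 0.5900%
Population σ = √[Σ(r − r̄)² / 7] = √[20.8610 / 7] = √2.9801 = 1.7263%
Sharpe = (r̄ − rf) / σ = (0.5900 − 0.07) / 1.7263 = 0.5200 / 1.7263 = 0.3012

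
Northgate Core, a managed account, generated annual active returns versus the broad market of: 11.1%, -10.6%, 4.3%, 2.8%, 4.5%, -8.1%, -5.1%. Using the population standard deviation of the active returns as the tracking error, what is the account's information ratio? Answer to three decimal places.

-0.022

Mean return r̄ = -1.10 / 7 = -0.1571%
Population σ = √[Σ(r − r̄)² / 7] = √[373.5971 / 7] = √53.3710 = 7.3055%
IR = r̄ / tracking error = -0.1571 / 7.3055 = -0.0215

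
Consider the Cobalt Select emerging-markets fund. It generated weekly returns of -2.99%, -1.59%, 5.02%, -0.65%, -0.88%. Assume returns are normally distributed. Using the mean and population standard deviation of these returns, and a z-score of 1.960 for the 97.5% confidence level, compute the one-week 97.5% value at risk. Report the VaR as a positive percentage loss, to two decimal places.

Mean return μ = -1.090 / 5 = -0.2180%
Σ(r − μ)² = 37.6279; population σ = √(37.6279/5) = 2.7433%
VaR = −(μ − z·σ) = −(-0.2180 − 1.960 × 2.7433) = −(-5.5949) = 5.5949%

5.59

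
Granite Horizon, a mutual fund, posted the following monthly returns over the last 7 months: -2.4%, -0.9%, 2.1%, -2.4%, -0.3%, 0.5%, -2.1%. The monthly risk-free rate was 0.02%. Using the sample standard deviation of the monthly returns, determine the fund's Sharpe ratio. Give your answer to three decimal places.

-0.476

μ = (-2.4 − 0.9 + 2.1 − 2.4 − 0.3 + 0.5 − 2.1) / 7 = -5.50 / 7 = -0.7857%
Sample std dev = √[17.1686 / 6] = 1.6916%
Sharpe = (μ − rf) / σ = (-0.7857 − 0.02) / 1.6916 = -0.8057 / 1.6916 = -0.4763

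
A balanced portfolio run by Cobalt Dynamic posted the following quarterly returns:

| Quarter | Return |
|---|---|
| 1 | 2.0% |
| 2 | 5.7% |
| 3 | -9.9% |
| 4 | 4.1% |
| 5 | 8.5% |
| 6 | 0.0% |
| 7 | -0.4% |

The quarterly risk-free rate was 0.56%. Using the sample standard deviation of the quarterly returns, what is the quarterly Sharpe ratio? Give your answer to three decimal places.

Mean return r̄ = 10.00 / 7 = 1.4286%
Σ(r − r̄)² = (2 − 1.4286)² + (5.7 − 1.4286)² + (-9.9 − 1.4286)² + … = 209.4343
sample σ = √(209.4343 / 6) = √34.9057 = 5.9081%
Sharpe = (r̄ − rf) / σ = (1.4286 − 0.56) / 5.9081 = 0.8686 / 5.9081 = 0.1470

0.147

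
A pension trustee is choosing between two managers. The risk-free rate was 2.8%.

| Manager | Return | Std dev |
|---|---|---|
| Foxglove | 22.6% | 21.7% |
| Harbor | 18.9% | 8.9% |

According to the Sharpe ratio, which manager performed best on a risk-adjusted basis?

Foxglove: Sharpe ratio = (22.6% − 2.8%) / 21.7% = 0.912
Harbor: Sharpe ratio = (18.9% − 2.8%) / 8.9% = 1.809
Highest: Harbor (1.809).

Harbor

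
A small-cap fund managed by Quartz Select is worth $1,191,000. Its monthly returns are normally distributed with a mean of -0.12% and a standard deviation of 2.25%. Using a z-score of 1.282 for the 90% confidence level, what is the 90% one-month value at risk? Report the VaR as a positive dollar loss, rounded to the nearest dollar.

Return at the 90% tail: μ − z·σ = -0.12% − 1.282 × 2.25% = -0.12 − 2.8845 = -3.0045%
VaR = −(-3.0045%) × $1,191,000 = 3.0045% × $1,191,000 = $35,784

$35,784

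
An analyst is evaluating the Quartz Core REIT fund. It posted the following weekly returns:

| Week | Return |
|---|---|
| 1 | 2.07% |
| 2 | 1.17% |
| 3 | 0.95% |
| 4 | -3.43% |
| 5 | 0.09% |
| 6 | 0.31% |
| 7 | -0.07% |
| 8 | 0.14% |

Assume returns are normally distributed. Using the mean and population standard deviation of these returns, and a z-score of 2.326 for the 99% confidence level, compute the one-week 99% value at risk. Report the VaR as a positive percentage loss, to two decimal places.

μ = (2.07 + 1.17 + 0.95 − 3.43 + 0.09 + 0.31 − 0.07 + 0.14) / 8 = 0.1538%
Population std dev = √[18.2608 / 8] = 1.5108%
VaR = −(μ − z·σ) = −(0.1538 − 2.326 × 1.5108) = −(-3.3603) = 3.3603%

3.36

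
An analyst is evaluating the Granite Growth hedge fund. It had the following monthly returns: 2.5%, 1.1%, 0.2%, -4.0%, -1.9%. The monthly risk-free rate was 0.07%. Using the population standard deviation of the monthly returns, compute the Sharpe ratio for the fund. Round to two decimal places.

-0.21

Mean return r̄ = -2.10 / 5 = -0.4200%
Population std dev = √[26.2280 / 5] = 2.2903%
Sharpe = (r̄ − rf) / σ = (-0.4200 − 0.07) / 2.2903 = -0.4900 / 2.2903 = -0.2139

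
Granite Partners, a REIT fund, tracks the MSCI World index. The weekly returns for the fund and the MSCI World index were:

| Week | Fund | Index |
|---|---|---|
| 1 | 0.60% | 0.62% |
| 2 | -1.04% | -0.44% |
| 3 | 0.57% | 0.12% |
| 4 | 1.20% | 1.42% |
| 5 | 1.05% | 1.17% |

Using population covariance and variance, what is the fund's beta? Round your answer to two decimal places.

r̄p = 0.4760%,  r̄m = 0.5780%
Cov = Σ(rp − r̄p)(rm − r̄m) / 5 = 0.4910
Var(rm) = Σ(rm − r̄m)² / 5 = 0.4615
β = Cov / Var = 0.4910 / 0.4615 = 1.0639

1.06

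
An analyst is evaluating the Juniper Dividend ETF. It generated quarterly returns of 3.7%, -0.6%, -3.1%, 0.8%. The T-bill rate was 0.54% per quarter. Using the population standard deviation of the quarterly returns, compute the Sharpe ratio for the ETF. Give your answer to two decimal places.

-0.14

r̄ = (3.7 − 0.6 − 3.1 + 0.8) / 4 = 0.80 / 4 = 0.2000%
Population std dev = √[24.1400 / 4] = 2.4566%
Sharpe = (r̄ − rf) / σ = (0.2000 − 0.54) / 2.4566 = -0.3400 / 2.4566 = -0.1384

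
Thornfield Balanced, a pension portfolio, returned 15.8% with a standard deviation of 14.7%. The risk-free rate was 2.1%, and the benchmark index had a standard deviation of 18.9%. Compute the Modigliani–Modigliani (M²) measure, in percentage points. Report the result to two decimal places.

19.71

Sharpe = (Rp − Rf) / σp = (15.8% − 2.1%) / 14.7% = 0.9320
M² = Rf + Sharpe × σm = 2.1% + 0.9320 × 18.9% = 19.7148%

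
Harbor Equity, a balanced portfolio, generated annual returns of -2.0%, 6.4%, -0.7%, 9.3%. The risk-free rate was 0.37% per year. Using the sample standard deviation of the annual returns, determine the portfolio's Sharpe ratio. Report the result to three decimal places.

0.527

r̄ = (-2 + 6.4 − 0.7 + 9.3) / 4 = 3.2500%
Σ(r − r̄)² = 89.6900; sample σ = √(89.6900/3) = 5.4678%
Sharpe = (r̄ − rf) / σ = (3.2500 − 0.37) / 5.4678 = 2.8800 / 5.4678 = 0.5267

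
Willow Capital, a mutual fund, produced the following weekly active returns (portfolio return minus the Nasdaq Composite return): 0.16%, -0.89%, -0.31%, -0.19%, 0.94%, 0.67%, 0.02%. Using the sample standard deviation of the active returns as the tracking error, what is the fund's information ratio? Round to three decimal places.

Mean return r̄ = 0.400 / 7 = 0.0571%
Σ(r − r̄)² = 2.2599; sample σ = √(2.2599/6) = 0.6137%
IR = r̄ / tracking error = 0.0571 / 0.6137 = 0.0930

0.093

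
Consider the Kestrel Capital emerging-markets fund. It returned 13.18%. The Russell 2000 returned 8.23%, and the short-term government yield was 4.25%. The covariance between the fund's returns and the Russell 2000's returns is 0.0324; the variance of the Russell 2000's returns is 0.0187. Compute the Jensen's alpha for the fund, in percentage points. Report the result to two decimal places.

2.03

β = Cov / Var = 0.0324 / 0.0187 = 1.7326
E[R] = Rf + β(Rm − Rf) = 4.25% + 1.7326 × (8.23% − 4.25%) = 11.1457%
α = Rp − E[R] = 13.18% − 11.1457% = 2.0343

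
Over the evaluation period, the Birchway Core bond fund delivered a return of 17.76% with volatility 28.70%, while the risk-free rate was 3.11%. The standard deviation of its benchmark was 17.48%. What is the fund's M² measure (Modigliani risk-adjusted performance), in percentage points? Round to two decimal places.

12.03

Sharpe = (Rp − Rf) / σp = (17.76% − 3.11%) / 28.70% = 0.5105
M² = Rf + Sharpe × σm = 3.11% + 0.5105 × 17.48% = 12.0335%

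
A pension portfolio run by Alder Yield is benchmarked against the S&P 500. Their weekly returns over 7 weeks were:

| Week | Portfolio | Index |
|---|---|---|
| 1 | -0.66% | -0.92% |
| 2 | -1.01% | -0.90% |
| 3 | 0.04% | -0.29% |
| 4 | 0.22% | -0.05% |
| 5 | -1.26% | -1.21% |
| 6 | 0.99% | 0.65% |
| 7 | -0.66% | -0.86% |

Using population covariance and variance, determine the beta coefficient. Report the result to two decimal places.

1.19

r̄p = -0.3343%,  r̄m = -0.5114%
Cov = Σ(rp − r̄p)(rm − r̄m) / 7 = 0.4332
Var(rm) = Σ(rm − r̄m)² / 7 = 0.3626
β = Cov / Var = 0.4332 / 0.3626 = 1.1947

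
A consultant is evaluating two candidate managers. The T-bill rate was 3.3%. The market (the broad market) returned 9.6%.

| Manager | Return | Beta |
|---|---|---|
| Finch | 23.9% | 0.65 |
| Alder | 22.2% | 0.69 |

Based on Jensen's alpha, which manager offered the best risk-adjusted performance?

Finch

Finch: α = 23.9% − [3.3% + 0.65 × (9.6% − 3.3%)] = 16.505
Alder: α = 22.2% − [3.3% + 0.69 × (9.6% − 3.3%)] = 14.553
Highest: Finch (16.505).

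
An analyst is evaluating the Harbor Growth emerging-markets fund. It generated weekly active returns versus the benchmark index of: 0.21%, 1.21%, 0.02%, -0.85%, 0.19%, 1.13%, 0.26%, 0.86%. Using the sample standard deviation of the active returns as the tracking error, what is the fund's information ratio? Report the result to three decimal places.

0.560

Mean return r̄ = 3.030 / 8 = 0.3788%
Sample std dev = √[3.2037 / 7] = 0.6765%
IR = r̄ / tracking error = 0.3788 / 0.6765 = 0.5599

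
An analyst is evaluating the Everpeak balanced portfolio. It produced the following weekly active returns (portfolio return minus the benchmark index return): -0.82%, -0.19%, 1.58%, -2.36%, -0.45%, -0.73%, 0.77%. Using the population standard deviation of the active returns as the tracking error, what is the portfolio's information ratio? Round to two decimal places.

-0.27

r̄ = (-0.82 − 0.19 + 1.58 − 2.36 − 0.45 − 0.73 + 0.77) / 7 = -0.3143%
Population σ = √[Σ(r − r̄)² / 7] = √[9.4114 / 7] = √1.3445 = 1.1595%
IR = r̄ / tracking error = -0.3143 / 1.1595 = -0.2711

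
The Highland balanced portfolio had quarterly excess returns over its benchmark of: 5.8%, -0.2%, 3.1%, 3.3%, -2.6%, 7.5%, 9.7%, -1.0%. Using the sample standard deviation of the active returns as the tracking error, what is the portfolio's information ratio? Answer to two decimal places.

0.74

Mean return r̄ = 25.60 / 8 = 3.2000%
Σ(r − r̄)² = 130.3600; sample σ = √(130.3600/7) = 4.3154%
IR = r̄ / tracking error = 3.2000 / 4.3154 = 0.7415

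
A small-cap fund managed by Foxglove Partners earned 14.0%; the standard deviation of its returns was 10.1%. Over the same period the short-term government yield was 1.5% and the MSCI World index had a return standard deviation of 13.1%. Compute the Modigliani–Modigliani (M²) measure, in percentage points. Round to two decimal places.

17.71

Sharpe = (Rp − Rf) / σp = (14.0% − 1.5%) / 10.1% = 1.2376
M² = Rf + Sharpe × σm = 1.5% + 1.2376 × 13.1% = 17.7126%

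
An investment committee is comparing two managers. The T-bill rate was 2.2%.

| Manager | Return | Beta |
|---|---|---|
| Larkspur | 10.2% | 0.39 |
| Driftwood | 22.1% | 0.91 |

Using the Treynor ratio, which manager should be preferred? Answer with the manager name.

Driftwood

Larkspur: Treynor = (10.2% − 2.2%) / 0.39 = 20.513
Driftwood: Treynor = (22.1% − 2.2%) / 0.91 = 21.868
Highest: Driftwood (21.868).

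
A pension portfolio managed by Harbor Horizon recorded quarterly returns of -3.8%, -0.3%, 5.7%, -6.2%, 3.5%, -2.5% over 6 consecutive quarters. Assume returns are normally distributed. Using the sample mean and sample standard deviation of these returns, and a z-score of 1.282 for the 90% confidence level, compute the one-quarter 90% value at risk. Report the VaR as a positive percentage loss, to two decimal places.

r̄ = (-3.8 − 0.3 + 5.7 − 6.2 + 3.5 − 2.5) / 6 = -3.60 / 6 = -0.6000%
Sample std dev = √[101.8000 / 5] = 4.5122%
VaR = −(r̄ − z·σ) = −(-0.6000 − 1.282 × 4.5122) = −(-6.3846) = 6.3846%

6.38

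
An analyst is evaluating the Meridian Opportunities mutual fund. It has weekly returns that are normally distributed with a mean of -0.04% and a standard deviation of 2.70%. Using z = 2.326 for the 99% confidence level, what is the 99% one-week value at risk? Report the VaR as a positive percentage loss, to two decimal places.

VaR (as % loss) = −(μ − z·σ) = −(-0.04% − 2.326 × 2.70%) = −(-6.3202%) = 6.3202%

6.32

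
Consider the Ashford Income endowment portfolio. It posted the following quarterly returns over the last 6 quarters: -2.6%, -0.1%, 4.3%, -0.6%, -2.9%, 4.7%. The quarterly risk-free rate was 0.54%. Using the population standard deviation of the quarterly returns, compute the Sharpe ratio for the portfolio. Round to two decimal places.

-0.02

Mean return r̄ = 2.80 / 6 = 0.4667%
Population σ = √[Σ(r − r̄)² / 6] = √[54.8133 / 6] = √9.1356 = 3.0225%
Sharpe = (r̄ − rf) / σ = (0.4667 − 0.54) / 3.0225 = -0.0733 / 3.0225 = -0.0243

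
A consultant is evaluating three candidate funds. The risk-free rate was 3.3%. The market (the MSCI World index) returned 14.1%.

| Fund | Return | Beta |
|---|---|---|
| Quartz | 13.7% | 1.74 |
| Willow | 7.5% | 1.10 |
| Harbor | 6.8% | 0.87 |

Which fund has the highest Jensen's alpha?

Harbor

Quartz: α = 13.7% − [3.3% + 1.74 × (14.1% − 3.3%)] = -8.392
Willow: α = 7.5% − [3.3% + 1.10 × (14.1% − 3.3%)] = -7.680
Harbor: α = 6.8% − [3.3% + 0.87 × (14.1% − 3.3%)] = -5.896
Highest: Harbor (-5.896).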